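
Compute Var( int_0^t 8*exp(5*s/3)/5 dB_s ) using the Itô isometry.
Var = 96*exp(10*t/3)/125 - 96/125

The Itô integral of a deterministic integrand f(s) has mean 0 because each increment f(s) * (B_{s+ds} - B_s) has mean 0. By the Itô isometry:
  Var( int_0^t f(s) dB_s ) = E[ (int_0^t f(s) dB_s)^2 ] = int_0^t f(s)^2 ds.
Here f(s) = 8*exp(5*s/3)/5, so f(s)^2 = 64*exp(10*s/3)/25. Integrate:
  int_0^t (64*exp(10*s/3)/25) ds = 96*exp(10*t/3)/125 - 96/125.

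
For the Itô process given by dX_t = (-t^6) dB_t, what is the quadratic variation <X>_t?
<X>_t = t^13/13

For an Itô process dX_t = a(t) dt + b(t) dB_t, the quadratic variation is <X>_t = int_0^t b(s)^2 ds (the drift term does not contribute). Here b(s) = -s^6, so
  b(s)^2 = s^12.
Integrating from 0 to t:
  <X>_t = int_0^t (s^12) ds = t^13/13.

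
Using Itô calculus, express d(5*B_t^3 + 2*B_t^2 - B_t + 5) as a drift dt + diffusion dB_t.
d(5*B_t^3 + 2*B_t^2 - B_t + 5) = (15*B_t + 2) dt + (15*B_t^2 + 4*B_t - 1) dB_t

Itô's formula for f(B_t) gives d f(B_t) = f'(B_t) dB_t + (1/2) f''(B_t) dt. Compute derivatives of f(x) = 5*x^3 + 2*x^2 - x + 5:
  f'(x)  = 15*x^2 + 4*x - 1
  f''(x) = 30*x + 4
Substitute x = B_t and multiply the f'' term by 1/2:
  drift     = (1/2) * (30*x + 4) evaluated at B_t = 15*B_t + 2
  diffusion = (15*x^2 + 4*x - 1) evaluated at B_t = 15*B_t^2 + 4*B_t - 1
Therefore d(5*B_t^3 + 2*B_t^2 - B_t + 5) = (15*B_t + 2) dt + (15*B_t^2 + 4*B_t - 1) dB_t.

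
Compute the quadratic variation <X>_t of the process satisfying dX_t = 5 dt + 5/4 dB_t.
<X>_t = 25*t/16

For an Itô process dX_t = a(t) dt + b(t) dB_t, the quadratic variation is <X>_t = int_0^t b(s)^2 ds (the drift term does not contribute). Here b(s) = 5/4, so
  b(s)^2 = 25/16.
Integrating from 0 to t:
  <X>_t = int_0^t (25/16) ds = 25*t/16.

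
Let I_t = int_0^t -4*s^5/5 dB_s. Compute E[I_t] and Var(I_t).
E[I_t] = 0; Var(I_t) = 16*t^11/275

The Itô integral of a deterministic integrand f(s) has mean 0 because each increment f(s) * (B_{s+ds} - B_s) has mean 0. By the Itô isometry:
  Var( int_0^t f(s) dB_s ) = E[ (int_0^t f(s) dB_s)^2 ] = int_0^t f(s)^2 ds.
Here f(s) = -4*s^5/5, so f(s)^2 = 16*s^10/25. Integrate:
  int_0^t (16*s^10/25) ds = 16*t^11/275.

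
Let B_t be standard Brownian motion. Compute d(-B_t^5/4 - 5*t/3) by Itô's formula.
d(-B_t^5/4 - 5*t/3) = (-5*B_t^3/2 - 5/3) dt + (-5*B_t^4/4) dB_t

Itô's formula for f(t, x): d f(t, B_t) = (f_t + (1/2) f_xx) dt + f_x dB_t. Compute partials of f(t, x) = -5*t/3 - x^5/4:
  f_t(t,x)  = -5/3
  f_x(t,x)  = -5*x^4/4
  f_xx(t,x) = -5*x^3
Assemble drift = f_t + (1/2) f_xx = -5*x^3/2 - 5/3 and diffusion = f_x = -5*x^4/4. Substituting x = B_t:
  d(-B_t^5/4 - 5*t/3) = (-5*B_t^3/2 - 5/3) dt + (-5*B_t^4/4) dB_t.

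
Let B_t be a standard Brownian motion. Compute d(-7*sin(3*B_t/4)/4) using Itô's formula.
d(-7*sin(3*B_t/4)/4) = (63*sin(3*B_t/4)/128) dt + (-21*cos(3*B_t/4)/16) dB_t

Itô's formula for f(B_t) gives d f(B_t) = f'(B_t) dB_t + (1/2) f''(B_t) dt. Compute derivatives of f(x) = -7*sin(3*x/4)/4:
  f'(x)  = -21*cos(3*x/4)/16
  f''(x) = 63*sin(3*x/4)/64
Substitute x = B_t and multiply the f'' term by 1/2:
  drift     = (1/2) * (63*sin(3*x/4)/64) evaluated at B_t = 63*sin(3*B_t/4)/128
  diffusion = (-21*cos(3*x/4)/16) evaluated at B_t = -21*cos(3*B_t/4)/16
Therefore d(-7*sin(3*B_t/4)/4) = (63*sin(3*B_t/4)/128) dt + (-21*cos(3*B_t/4)/16) dB_t.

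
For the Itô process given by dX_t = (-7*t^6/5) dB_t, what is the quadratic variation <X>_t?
<X>_t = 49*t^13/325

For an Itô process dX_t = a(t) dt + b(t) dB_t, the quadratic variation is <X>_t = int_0^t b(s)^2 ds (the drift term does not contribute). Here b(s) = -7*s^6/5, so
  b(s)^2 = 49*s^12/25.
Integrating from 0 to t:
  <X>_t = int_0^t (49*s^12/25) ds = 49*t^13/325.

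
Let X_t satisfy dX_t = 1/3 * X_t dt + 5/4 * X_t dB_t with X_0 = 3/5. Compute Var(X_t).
Var(X_t) = 9*(exp(25*t/16) - 1)*exp(2*t/3)/25

For GBM dX = mu X dt + sigma X dB with X_0 = x_0, apply Itô to Y = log X: dY = (mu - sigma^2/2) dt + sigma dB, so Y_t = log(x_0) + (mu - sigma^2/2) t + sigma B_t and hence X_t = x_0 * exp((mu - sigma^2/2) t + sigma B_t).
With mu = 1/3, sigma = 5/4, x_0 = 3/5, this gives:
  X_t = 3/5 * exp((-43/96) * t + (5/4) * B_t).
Since sigma*B_t ~ Normal(0, sigma^2 t), E[exp(sigma*B_t)] = exp(sigma^2 t / 2); so E[X_t] = x_0 * exp((mu - sigma^2/2) t) * exp(sigma^2 t / 2) = x_0 * exp(mu t) = 3*exp(t/3)/5.
Var(X_t) = E[X_t^2] - (E[X_t])^2 = x_0^2 * exp(2 mu t) * (exp(sigma^2 t) - 1) = 9*(exp(25*t/16) - 1)*exp(2*t/3)/25.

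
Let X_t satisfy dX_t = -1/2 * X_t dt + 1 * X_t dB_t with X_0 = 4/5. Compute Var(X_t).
Var(X_t) = 16/25 - 16*exp(-t)/25

For GBM dX = mu X dt + sigma X dB with X_0 = x_0, apply Itô to Y = log X: dY = (mu - sigma^2/2) dt + sigma dB, so Y_t = log(x_0) + (mu - sigma^2/2) t + sigma B_t and hence X_t = x_0 * exp((mu - sigma^2/2) t + sigma B_t).
With mu = -1/2, sigma = 1, x_0 = 4/5, this gives:
  X_t = 4/5 * exp((-1) * t + (1) * B_t).
Since sigma*B_t ~ Normal(0, sigma^2 t), E[exp(sigma*B_t)] = exp(sigma^2 t / 2); so E[X_t] = x_0 * exp((mu - sigma^2/2) t) * exp(sigma^2 t / 2) = x_0 * exp(mu t) = 4*exp(-t/2)/5.
Var(X_t) = E[X_t^2] - (E[X_t])^2 = x_0^2 * exp(2 mu t) * (exp(sigma^2 t) - 1) = 16/25 - 16*exp(-t)/25.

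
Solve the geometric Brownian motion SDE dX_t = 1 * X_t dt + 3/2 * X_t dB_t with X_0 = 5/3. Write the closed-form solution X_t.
X_t = 5/3 * exp((-1/8) * t + (3/2) * B_t)

For GBM dX = mu X dt + sigma X dB with X_0 = x_0, apply Itô to Y = log X: dY = (mu - sigma^2/2) dt + sigma dB, so Y_t = log(x_0) + (mu - sigma^2/2) t + sigma B_t and hence X_t = x_0 * exp((mu - sigma^2/2) t + sigma B_t).
With mu = 1, sigma = 3/2, x_0 = 5/3, this gives:
  X_t = 5/3 * exp((-1/8) * t + (3/2) * B_t).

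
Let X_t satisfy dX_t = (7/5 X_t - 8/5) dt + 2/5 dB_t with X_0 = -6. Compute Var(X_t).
Var(X_t) = 2*exp(14*t/5)/35 - 2/35

The variance V(t) = Var(X_t) satisfies V'(t) = 2 a V(t) + c^2 with V(0) = 0 (drift coefficient is linear in X, diffusion is constant). With a = 7/5, c = 2/5, the solution is
  V(t) = (c^2 / (2 a)) * (exp(2 a t) - 1)
       = ((2/5)^2 / (2*(7/5))) * (exp((14/5) t) - 1)
       = 2*exp(14*t/5)/35 - 2/35.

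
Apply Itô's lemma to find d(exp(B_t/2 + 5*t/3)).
d(exp(B_t/2 + 5*t/3)) = (43*exp(B_t/2 + 5*t/3)/24) dt + (exp(B_t/2 + 5*t/3)/2) dB_t

Itô's formula for f(t, x): d f(t, B_t) = (f_t + (1/2) f_xx) dt + f_x dB_t. Compute partials of f(t, x) = exp(5*t/3 + x/2):
  f_t(t,x)  = 5*exp(5*t/3 + x/2)/3
  f_x(t,x)  = exp(5*t/3 + x/2)/2
  f_xx(t,x) = exp(5*t/3 + x/2)/4
Assemble drift = f_t + (1/2) f_xx = 43*exp(5*t/3 + x/2)/24 and diffusion = f_x = exp(5*t/3 + x/2)/2. Substituting x = B_t:
  d(exp(B_t/2 + 5*t/3)) = (43*exp(B_t/2 + 5*t/3)/24) dt + (exp(B_t/2 + 5*t/3)/2) dB_t.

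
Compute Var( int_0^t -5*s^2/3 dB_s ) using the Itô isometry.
Var = 5*t^5/9

The Itô integral of a deterministic integrand f(s) has mean 0 because each increment f(s) * (B_{s+ds} - B_s) has mean 0. By the Itô isometry:
  Var( int_0^t f(s) dB_s ) = E[ (int_0^t f(s) dB_s)^2 ] = int_0^t f(s)^2 ds.
Here f(s) = -5*s^2/3, so f(s)^2 = 25*s^4/9. Integrate:
  int_0^t (25*s^4/9) ds = 5*t^5/9.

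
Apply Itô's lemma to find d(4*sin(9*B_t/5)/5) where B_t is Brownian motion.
d(4*sin(9*B_t/5)/5) = (-162*sin(9*B_t/5)/125) dt + (36*cos(9*B_t/5)/25) dB_t

Itô's formula for f(B_t) gives d f(B_t) = f'(B_t) dB_t + (1/2) f''(B_t) dt. Compute derivatives of f(x) = 4*sin(9*x/5)/5:
  f'(x)  = 36*cos(9*x/5)/25
  f''(x) = -324*sin(9*x/5)/125
Substitute x = B_t and multiply the f'' term by 1/2:
  drift     = (1/2) * (-324*sin(9*x/5)/125) evaluated at B_t = -162*sin(9*B_t/5)/125
  diffusion = (36*cos(9*x/5)/25) evaluated at B_t = 36*cos(9*B_t/5)/25
Therefore d(4*sin(9*B_t/5)/5) = (-162*sin(9*B_t/5)/125) dt + (36*cos(9*B_t/5)/25) dB_t.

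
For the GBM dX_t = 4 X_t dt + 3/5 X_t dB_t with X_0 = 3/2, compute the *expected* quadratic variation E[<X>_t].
E[<X>_t] = 81*exp(209*t/25)/836 - 81/836

<X>_t = int_0^t ((3/5) * X_s)^2 ds. Taking expectation inside the integral: E[<X>_t] = (3/5)^2 * int_0^t E[X_s^2] ds. For GBM, E[X_s^2] = x_0^2 * exp((2 mu + sigma^2) s). Integrating:
  E[<X>_t] = (3/5)^2 * (3/2)^2 * (exp((2*4 + (3/5)^2) t) - 1) / (2*4 + (3/5)^2)
           = (3/5)^2 * (3/2)^2 * (exp((209/25) t) - 1) / (209/25) = 81*exp(209*t/25)/836 - 81/836.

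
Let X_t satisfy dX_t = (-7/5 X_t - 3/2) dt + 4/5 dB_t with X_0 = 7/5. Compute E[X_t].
E[X_t] = -15/14 + 173*exp(-7*t/5)/70

Taking expectations and using E[dB_t] = 0, the mean m(t) = E[X_t] satisfies the ODE m'(t) = a m(t) + b with m(0) = x_0. With a = -7/5, b = -3/2, x_0 = 7/5, the solution is
  m(t) = x_0 * exp(a t) + (b/a) * (exp(a t) - 1)
       = (7/5) * exp((-7/5) t) + ((-3/2)/(-7/5)) * (exp((-7/5) t) - 1)
       = -15/14 + 173*exp(-7*t/5)/70.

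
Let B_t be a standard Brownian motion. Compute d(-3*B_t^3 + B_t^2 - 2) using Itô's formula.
d(-3*B_t^3 + B_t^2 - 2) = (1 - 9*B_t) dt + (B_t*(2 - 9*B_t)) dB_t

Itô's formula for f(B_t) gives d f(B_t) = f'(B_t) dB_t + (1/2) f''(B_t) dt. Compute derivatives of f(x) = -3*x^3 + x^2 - 2:
  f'(x)  = x*(2 - 9*x)
  f''(x) = 2 - 18*x
Substitute x = B_t and multiply the f'' term by 1/2:
  drift     = (1/2) * (2 - 18*x) evaluated at B_t = 1 - 9*B_t
  diffusion = (x*(2 - 9*x)) evaluated at B_t = B_t*(2 - 9*B_t)
Therefore d(-3*B_t^3 + B_t^2 - 2) = (1 - 9*B_t) dt + (B_t*(2 - 9*B_t)) dB_t.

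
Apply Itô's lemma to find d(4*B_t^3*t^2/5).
d(4*B_t^3*t^2/5) = (4*B_t*t*(2*B_t^2 + 3*t)/5) dt + (12*B_t^2*t^2/5) dB_t

Itô's formula for f(t, x): d f(t, B_t) = (f_t + (1/2) f_xx) dt + f_x dB_t. Compute partials of f(t, x) = 4*t^2*x^3/5:
  f_t(t,x)  = 8*t*x^3/5
  f_x(t,x)  = 12*t^2*x^2/5
  f_xx(t,x) = 24*t^2*x/5
Assemble drift = f_t + (1/2) f_xx = 4*t*x*(3*t + 2*x^2)/5 and diffusion = f_x = 12*t^2*x^2/5. Substituting x = B_t:
  d(4*B_t^3*t^2/5) = (4*B_t*t*(2*B_t^2 + 3*t)/5) dt + (12*B_t^2*t^2/5) dB_t.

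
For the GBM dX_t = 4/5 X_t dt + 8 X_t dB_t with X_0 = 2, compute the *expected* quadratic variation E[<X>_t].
E[<X>_t] = 160*exp(328*t/5)/41 - 160/41

<X>_t = int_0^t (8 * X_s)^2 ds. Taking expectation inside the integral: E[<X>_t] = 8^2 * int_0^t E[X_s^2] ds. For GBM, E[X_s^2] = x_0^2 * exp((2 mu + sigma^2) s). Integrating:
  E[<X>_t] = 8^2 * 2^2 * (exp((2*(4/5) + 8^2) t) - 1) / (2*(4/5) + 8^2)
           = 8^2 * 2^2 * (exp((328/5) t) - 1) / (328/5) = 160*exp(328*t/5)/41 - 160/41.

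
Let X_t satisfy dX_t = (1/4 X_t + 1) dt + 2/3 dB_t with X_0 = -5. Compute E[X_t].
E[X_t] = -exp(t/4) - 4

Taking expectations and using E[dB_t] = 0, the mean m(t) = E[X_t] satisfies the ODE m'(t) = a m(t) + b with m(0) = x_0. With a = 1/4, b = 1, x_0 = -5, the solution is
  m(t) = x_0 * exp(a t) + (b/a) * (exp(a t) - 1)
       = (-5) * exp((1/4) t) + (1/(1/4)) * (exp((1/4) t) - 1)
       = -exp(t/4) - 4.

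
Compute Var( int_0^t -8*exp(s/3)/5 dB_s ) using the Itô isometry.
Var = 96*exp(2*t/3)/25 - 96/25

The Itô integral of a deterministic integrand f(s) has mean 0 because each increment f(s) * (B_{s+ds} - B_s) has mean 0. By the Itô isometry:
  Var( int_0^t f(s) dB_s ) = E[ (int_0^t f(s) dB_s)^2 ] = int_0^t f(s)^2 ds.
Here f(s) = -8*exp(s/3)/5, so f(s)^2 = 64*exp(2*s/3)/25. Integrate:
  int_0^t (64*exp(2*s/3)/25) ds = 96*exp(2*t/3)/25 - 96/25.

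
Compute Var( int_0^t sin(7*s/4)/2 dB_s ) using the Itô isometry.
Var = t/8 - sin(7*t/2)/28

The Itô integral of a deterministic integrand f(s) has mean 0 because each increment f(s) * (B_{s+ds} - B_s) has mean 0. By the Itô isometry:
  Var( int_0^t f(s) dB_s ) = E[ (int_0^t f(s) dB_s)^2 ] = int_0^t f(s)^2 ds.
Here f(s) = sin(7*s/4)/2, so f(s)^2 = sin(7*s/4)^2/4. Integrate:
  int_0^t (sin(7*s/4)^2/4) ds = t/8 - sin(7*t/2)/28.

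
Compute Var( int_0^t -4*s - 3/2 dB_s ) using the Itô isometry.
Var = t*(64*t^2 + 72*t + 27)/12

The Itô integral of a deterministic integrand f(s) has mean 0 because each increment f(s) * (B_{s+ds} - B_s) has mean 0. By the Itô isometry:
  Var( int_0^t f(s) dB_s ) = E[ (int_0^t f(s) dB_s)^2 ] = int_0^t f(s)^2 ds.
Here f(s) = -4*s - 3/2, so f(s)^2 = (8*s + 3)^2/4. Integrate:
  int_0^t ((8*s + 3)^2/4) ds = t*(64*t^2 + 72*t + 27)/12.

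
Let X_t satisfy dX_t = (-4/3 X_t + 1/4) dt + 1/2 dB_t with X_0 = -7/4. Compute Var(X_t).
Var(X_t) = 3/32 - 3*exp(-8*t/3)/32

The variance V(t) = Var(X_t) satisfies V'(t) = 2 a V(t) + c^2 with V(0) = 0 (drift coefficient is linear in X, diffusion is constant). With a = -4/3, c = 1/2, the solution is
  V(t) = (c^2 / (2 a)) * (exp(2 a t) - 1)
       = ((1/2)^2 / (2*(-4/3))) * (exp((-8/3) t) - 1)
       = 3/32 - 3*exp(-8*t/3)/32.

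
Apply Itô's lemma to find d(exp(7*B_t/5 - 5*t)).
d(exp(7*B_t/5 - 5*t)) = (-201*exp(7*B_t/5 - 5*t)/50) dt + (7*exp(7*B_t/5 - 5*t)/5) dB_t

Itô's formula for f(t, x): d f(t, B_t) = (f_t + (1/2) f_xx) dt + f_x dB_t. Compute partials of f(t, x) = exp(-5*t + 7*x/5):
  f_t(t,x)  = -5*exp(-5*t + 7*x/5)
  f_x(t,x)  = 7*exp(-5*t + 7*x/5)/5
  f_xx(t,x) = 49*exp(-5*t + 7*x/5)/25
Assemble drift = f_t + (1/2) f_xx = -201*exp(-5*t + 7*x/5)/50 and diffusion = f_x = 7*exp(-5*t + 7*x/5)/5. Substituting x = B_t:
  d(exp(7*B_t/5 - 5*t)) = (-201*exp(7*B_t/5 - 5*t)/50) dt + (7*exp(7*B_t/5 - 5*t)/5) dB_t.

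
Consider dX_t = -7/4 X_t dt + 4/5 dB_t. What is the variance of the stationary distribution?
lim Var(X_t) = 32/175

The OU SDE dX = -theta X dt + sigma dB admits the integrating factor exp(theta t): d(exp(theta t) X_t) = sigma exp(theta t) dB_t. Integrating from 0 to t gives X_t = x_0 * exp(-theta t) + sigma * int_0^t exp(-theta (t-s)) dB_s for any initial x_0. The Itô integral has variance (by the Itô isometry) sigma^2 * int_0^t exp(-2 theta (t - s)) ds = sigma^2 * (1 - exp(-2 theta t)) / (2 theta), independent of x_0.
With theta = 7/4, sigma = 4/5:
  Var(X_t) = (4/5)^2 * (1 - exp(-2*7/4 t)) / (2 * 7/4) = 32/175 - 32*exp(-7*t/2)/175.
As t -> infinity, exp(-2*7/4 t) -> 0, so the stationary variance is sigma^2 / (2 theta) = 32/175.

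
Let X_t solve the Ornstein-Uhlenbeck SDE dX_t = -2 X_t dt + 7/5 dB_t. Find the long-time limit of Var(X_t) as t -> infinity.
lim Var(X_t) = 49/100

The OU SDE dX = -theta X dt + sigma dB admits the integrating factor exp(theta t): d(exp(theta t) X_t) = sigma exp(theta t) dB_t. Integrating from 0 to t gives X_t = x_0 * exp(-theta t) + sigma * int_0^t exp(-theta (t-s)) dB_s for any initial x_0. The Itô integral has variance (by the Itô isometry) sigma^2 * int_0^t exp(-2 theta (t - s)) ds = sigma^2 * (1 - exp(-2 theta t)) / (2 theta), independent of x_0.
With theta = 2, sigma = 7/5:
  Var(X_t) = (7/5)^2 * (1 - exp(-2*2 t)) / (2 * 2) = 49/100 - 49*exp(-4*t)/100.
As t -> infinity, exp(-2*2 t) -> 0, so the stationary variance is sigma^2 / (2 theta) = 49/100.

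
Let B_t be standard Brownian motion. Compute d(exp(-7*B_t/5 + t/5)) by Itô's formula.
d(exp(-7*B_t/5 + t/5)) = (59*exp(-7*B_t/5 + t/5)/50) dt + (-7*exp(-7*B_t/5 + t/5)/5) dB_t

Itô's formula for f(t, x): d f(t, B_t) = (f_t + (1/2) f_xx) dt + f_x dB_t. Compute partials of f(t, x) = exp(t/5 - 7*x/5):
  f_t(t,x)  = exp(t/5 - 7*x/5)/5
  f_x(t,x)  = -7*exp(t/5 - 7*x/5)/5
  f_xx(t,x) = 49*exp(t/5 - 7*x/5)/25
Assemble drift = f_t + (1/2) f_xx = 59*exp(t/5 - 7*x/5)/50 and diffusion = f_x = -7*exp(t/5 - 7*x/5)/5. Substituting x = B_t:
  d(exp(-7*B_t/5 + t/5)) = (59*exp(-7*B_t/5 + t/5)/50) dt + (-7*exp(-7*B_t/5 + t/5)/5) dB_t.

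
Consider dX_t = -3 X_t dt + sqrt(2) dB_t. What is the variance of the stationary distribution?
lim Var(X_t) = 1/3

The OU SDE dX = -theta X dt + sigma dB admits the integrating factor exp(theta t): d(exp(theta t) X_t) = sigma exp(theta t) dB_t. Integrating from 0 to t gives X_t = x_0 * exp(-theta t) + sigma * int_0^t exp(-theta (t-s)) dB_s for any initial x_0. The Itô integral has variance (by the Itô isometry) sigma^2 * int_0^t exp(-2 theta (t - s)) ds = sigma^2 * (1 - exp(-2 theta t)) / (2 theta), independent of x_0.
With theta = 3, sigma = sqrt(2):
  Var(X_t) = (sqrt(2))^2 * (1 - exp(-2*3 t)) / (2 * 3) = 1/3 - exp(-6*t)/3.
As t -> infinity, exp(-2*3 t) -> 0, so the stationary variance is sigma^2 / (2 theta) = 1/3.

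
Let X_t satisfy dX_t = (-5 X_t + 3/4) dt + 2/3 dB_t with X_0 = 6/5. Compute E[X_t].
E[X_t] = 3/20 + 21*exp(-5*t)/20

Taking expectations and using E[dB_t] = 0, the mean m(t) = E[X_t] satisfies the ODE m'(t) = a m(t) + b with m(0) = x_0. With a = -5, b = 3/4, x_0 = 6/5, the solution is
  m(t) = x_0 * exp(a t) + (b/a) * (exp(a t) - 1)
       = (6/5) * exp((-5) t) + ((3/4)/(-5)) * (exp((-5) t) - 1)
       = 3/20 + 21*exp(-5*t)/20.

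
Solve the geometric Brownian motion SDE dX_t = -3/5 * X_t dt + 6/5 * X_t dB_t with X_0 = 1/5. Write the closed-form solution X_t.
X_t = 1/5 * exp((-33/25) * t + (6/5) * B_t)

For GBM dX = mu X dt + sigma X dB with X_0 = x_0, apply Itô to Y = log X: dY = (mu - sigma^2/2) dt + sigma dB, so Y_t = log(x_0) + (mu - sigma^2/2) t + sigma B_t and hence X_t = x_0 * exp((mu - sigma^2/2) t + sigma B_t).
With mu = -3/5, sigma = 6/5, x_0 = 1/5, this gives:
  X_t = 1/5 * exp((-33/25) * t + (6/5) * B_t).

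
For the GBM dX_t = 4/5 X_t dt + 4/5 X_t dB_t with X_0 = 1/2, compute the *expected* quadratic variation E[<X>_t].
E[<X>_t] = exp(56*t/25)/14 - 1/14

<X>_t = int_0^t ((4/5) * X_s)^2 ds. Taking expectation inside the integral: E[<X>_t] = (4/5)^2 * int_0^t E[X_s^2] ds. For GBM, E[X_s^2] = x_0^2 * exp((2 mu + sigma^2) s). Integrating:
  E[<X>_t] = (4/5)^2 * (1/2)^2 * (exp((2*(4/5) + (4/5)^2) t) - 1) / (2*(4/5) + (4/5)^2)
           = (4/5)^2 * (1/2)^2 * (exp((56/25) t) - 1) / (56/25) = exp(56*t/25)/14 - 1/14.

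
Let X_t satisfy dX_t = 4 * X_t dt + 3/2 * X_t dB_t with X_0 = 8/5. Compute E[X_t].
E[X_t] = 8*exp(4*t)/5

For GBM dX = mu X dt + sigma X dB with X_0 = x_0, apply Itô to Y = log X: dY = (mu - sigma^2/2) dt + sigma dB, so Y_t = log(x_0) + (mu - sigma^2/2) t + sigma B_t and hence X_t = x_0 * exp((mu - sigma^2/2) t + sigma B_t).
With mu = 4, sigma = 3/2, x_0 = 8/5, this gives:
  X_t = 8/5 * exp((23/8) * t + (3/2) * B_t).
Since sigma*B_t ~ Normal(0, sigma^2 t), E[exp(sigma*B_t)] = exp(sigma^2 t / 2); so E[X_t] = x_0 * exp((mu - sigma^2/2) t) * exp(sigma^2 t / 2) = x_0 * exp(mu t) = 8*exp(4*t)/5.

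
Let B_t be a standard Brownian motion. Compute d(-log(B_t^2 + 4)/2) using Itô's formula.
d(-log(B_t^2 + 4)/2) = ((B_t^2 - 4)/(2*(B_t^2 + 4)^2)) dt + (-B_t/(B_t^2 + 4)) dB_t

Itô's formula for f(B_t) gives d f(B_t) = f'(B_t) dB_t + (1/2) f''(B_t) dt. Compute derivatives of f(x) = -log(x^2 + 4)/2:
  f'(x)  = -x/(x^2 + 4)
  f''(x) = (x^2 - 4)/(x^2 + 4)^2
Substitute x = B_t and multiply the f'' term by 1/2:
  drift     = (1/2) * ((x^2 - 4)/(x^2 + 4)^2) evaluated at B_t = (B_t^2 - 4)/(2*(B_t^2 + 4)^2)
  diffusion = (-x/(x^2 + 4)) evaluated at B_t = -B_t/(B_t^2 + 4)
Therefore d(-log(B_t^2 + 4)/2) = ((B_t^2 - 4)/(2*(B_t^2 + 4)^2)) dt + (-B_t/(B_t^2 + 4)) dB_t.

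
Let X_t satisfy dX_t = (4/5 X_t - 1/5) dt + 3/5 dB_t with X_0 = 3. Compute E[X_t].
E[X_t] = 11*exp(4*t/5)/4 + 1/4

Taking expectations and using E[dB_t] = 0, the mean m(t) = E[X_t] satisfies the ODE m'(t) = a m(t) + b with m(0) = x_0. With a = 4/5, b = -1/5, x_0 = 3, the solution is
  m(t) = x_0 * exp(a t) + (b/a) * (exp(a t) - 1)
       = 3 * exp((4/5) t) + ((-1/5)/(4/5)) * (exp((4/5) t) - 1)
       = 11*exp(4*t/5)/4 + 1/4.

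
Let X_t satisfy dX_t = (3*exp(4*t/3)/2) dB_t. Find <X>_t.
<X>_t = 27*exp(8*t/3)/32 - 27/32

For an Itô process dX_t = a(t) dt + b(t) dB_t, the quadratic variation is <X>_t = int_0^t b(s)^2 ds (the drift term does not contribute). Here b(s) = 3*exp(4*s/3)/2, so
  b(s)^2 = 9*exp(8*s/3)/4.
Integrating from 0 to t:
  <X>_t = int_0^t (9*exp(8*s/3)/4) ds = 27*exp(8*t/3)/32 - 27/32.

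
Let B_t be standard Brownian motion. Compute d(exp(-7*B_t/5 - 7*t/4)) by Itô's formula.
d(exp(-7*B_t/5 - 7*t/4)) = (-77*exp(-7*B_t/5 - 7*t/4)/100) dt + (-7*exp(-7*B_t/5 - 7*t/4)/5) dB_t

Itô's formula for f(t, x): d f(t, B_t) = (f_t + (1/2) f_xx) dt + f_x dB_t. Compute partials of f(t, x) = exp(-7*t/4 - 7*x/5):
  f_t(t,x)  = -7*exp(-7*t/4 - 7*x/5)/4
  f_x(t,x)  = -7*exp(-7*t/4 - 7*x/5)/5
  f_xx(t,x) = 49*exp(-7*t/4 - 7*x/5)/25
Assemble drift = f_t + (1/2) f_xx = -77*exp(-7*t/4 - 7*x/5)/100 and diffusion = f_x = -7*exp(-7*t/4 - 7*x/5)/5. Substituting x = B_t:
  d(exp(-7*B_t/5 - 7*t/4)) = (-77*exp(-7*B_t/5 - 7*t/4)/100) dt + (-7*exp(-7*B_t/5 - 7*t/4)/5) dB_t.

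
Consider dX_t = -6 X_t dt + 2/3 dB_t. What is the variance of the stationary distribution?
lim Var(X_t) = 1/27

The OU SDE dX = -theta X dt + sigma dB admits the integrating factor exp(theta t): d(exp(theta t) X_t) = sigma exp(theta t) dB_t. Integrating from 0 to t gives X_t = x_0 * exp(-theta t) + sigma * int_0^t exp(-theta (t-s)) dB_s for any initial x_0. The Itô integral has variance (by the Itô isometry) sigma^2 * int_0^t exp(-2 theta (t - s)) ds = sigma^2 * (1 - exp(-2 theta t)) / (2 theta), independent of x_0.
With theta = 6, sigma = 2/3:
  Var(X_t) = (2/3)^2 * (1 - exp(-2*6 t)) / (2 * 6) = 1/27 - exp(-12*t)/27.
As t -> infinity, exp(-2*6 t) -> 0, so the stationary variance is sigma^2 / (2 theta) = 1/27.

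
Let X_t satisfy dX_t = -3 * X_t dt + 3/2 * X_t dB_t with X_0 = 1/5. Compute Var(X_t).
Var(X_t) = (exp(9*t/4) - 1)*exp(-6*t)/25

For GBM dX = mu X dt + sigma X dB with X_0 = x_0, apply Itô to Y = log X: dY = (mu - sigma^2/2) dt + sigma dB, so Y_t = log(x_0) + (mu - sigma^2/2) t + sigma B_t and hence X_t = x_0 * exp((mu - sigma^2/2) t + sigma B_t).
With mu = -3, sigma = 3/2, x_0 = 1/5, this gives:
  X_t = 1/5 * exp((-33/8) * t + (3/2) * B_t).
Since sigma*B_t ~ Normal(0, sigma^2 t), E[exp(sigma*B_t)] = exp(sigma^2 t / 2); so E[X_t] = x_0 * exp((mu - sigma^2/2) t) * exp(sigma^2 t / 2) = x_0 * exp(mu t) = exp(-3*t)/5.
Var(X_t) = E[X_t^2] - (E[X_t])^2 = x_0^2 * exp(2 mu t) * (exp(sigma^2 t) - 1) = (exp(9*t/4) - 1)*exp(-6*t)/25.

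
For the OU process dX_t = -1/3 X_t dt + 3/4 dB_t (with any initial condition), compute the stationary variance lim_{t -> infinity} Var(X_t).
lim Var(X_t) = 27/32

The OU SDE dX = -theta X dt + sigma dB admits the integrating factor exp(theta t): d(exp(theta t) X_t) = sigma exp(theta t) dB_t. Integrating from 0 to t gives X_t = x_0 * exp(-theta t) + sigma * int_0^t exp(-theta (t-s)) dB_s for any initial x_0. The Itô integral has variance (by the Itô isometry) sigma^2 * int_0^t exp(-2 theta (t - s)) ds = sigma^2 * (1 - exp(-2 theta t)) / (2 theta), independent of x_0.
With theta = 1/3, sigma = 3/4:
  Var(X_t) = (3/4)^2 * (1 - exp(-2*1/3 t)) / (2 * 1/3) = 27/32 - 27*exp(-2*t/3)/32.
As t -> infinity, exp(-2*1/3 t) -> 0, so the stationary variance is sigma^2 / (2 theta) = 27/32.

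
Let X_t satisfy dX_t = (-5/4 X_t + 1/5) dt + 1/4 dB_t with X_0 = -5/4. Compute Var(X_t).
Var(X_t) = 1/40 - exp(-5*t/2)/40

The variance V(t) = Var(X_t) satisfies V'(t) = 2 a V(t) + c^2 with V(0) = 0 (drift coefficient is linear in X, diffusion is constant). With a = -5/4, c = 1/4, the solution is
  V(t) = (c^2 / (2 a)) * (exp(2 a t) - 1)
       = ((1/4)^2 / (2*(-5/4))) * (exp((-5/2) t) - 1)
       = 1/40 - exp(-5*t/2)/40.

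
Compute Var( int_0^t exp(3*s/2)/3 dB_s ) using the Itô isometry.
Var = exp(3*t)/27 - 1/27

The Itô integral of a deterministic integrand f(s) has mean 0 because each increment f(s) * (B_{s+ds} - B_s) has mean 0. By the Itô isometry:
  Var( int_0^t f(s) dB_s ) = E[ (int_0^t f(s) dB_s)^2 ] = int_0^t f(s)^2 ds.
Here f(s) = exp(3*s/2)/3, so f(s)^2 = exp(3*s)/9. Integrate:
  int_0^t (exp(3*s)/9) ds = exp(3*t)/27 - 1/27.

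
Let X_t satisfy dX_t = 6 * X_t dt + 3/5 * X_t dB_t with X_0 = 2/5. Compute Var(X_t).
Var(X_t) = 4*(exp(9*t/25) - 1)*exp(12*t)/25

For GBM dX = mu X dt + sigma X dB with X_0 = x_0, apply Itô to Y = log X: dY = (mu - sigma^2/2) dt + sigma dB, so Y_t = log(x_0) + (mu - sigma^2/2) t + sigma B_t and hence X_t = x_0 * exp((mu - sigma^2/2) t + sigma B_t).
With mu = 6, sigma = 3/5, x_0 = 2/5, this gives:
  X_t = 2/5 * exp((291/50) * t + (3/5) * B_t).
Since sigma*B_t ~ Normal(0, sigma^2 t), E[exp(sigma*B_t)] = exp(sigma^2 t / 2); so E[X_t] = x_0 * exp((mu - sigma^2/2) t) * exp(sigma^2 t / 2) = x_0 * exp(mu t) = 2*exp(6*t)/5.
Var(X_t) = E[X_t^2] - (E[X_t])^2 = x_0^2 * exp(2 mu t) * (exp(sigma^2 t) - 1) = 4*(exp(9*t/25) - 1)*exp(12*t)/25.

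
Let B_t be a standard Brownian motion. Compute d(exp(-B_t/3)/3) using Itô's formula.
d(exp(-B_t/3)/3) = (exp(-B_t/3)/54) dt + (-exp(-B_t/3)/9) dB_t

Itô's formula for f(B_t) gives d f(B_t) = f'(B_t) dB_t + (1/2) f''(B_t) dt. Compute derivatives of f(x) = exp(-x/3)/3:
  f'(x)  = -exp(-x/3)/9
  f''(x) = exp(-x/3)/27
Substitute x = B_t and multiply the f'' term by 1/2:
  drift     = (1/2) * (exp(-x/3)/27) evaluated at B_t = exp(-B_t/3)/54
  diffusion = (-exp(-x/3)/9) evaluated at B_t = -exp(-B_t/3)/9
Therefore d(exp(-B_t/3)/3) = (exp(-B_t/3)/54) dt + (-exp(-B_t/3)/9) dB_t.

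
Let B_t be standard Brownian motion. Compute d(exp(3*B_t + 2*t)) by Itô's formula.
d(exp(3*B_t + 2*t)) = (13*exp(3*B_t + 2*t)/2) dt + (3*exp(3*B_t + 2*t)) dB_t

Itô's formula for f(t, x): d f(t, B_t) = (f_t + (1/2) f_xx) dt + f_x dB_t. Compute partials of f(t, x) = exp(2*t + 3*x):
  f_t(t,x)  = 2*exp(2*t + 3*x)
  f_x(t,x)  = 3*exp(2*t + 3*x)
  f_xx(t,x) = 9*exp(2*t + 3*x)
Assemble drift = f_t + (1/2) f_xx = 13*exp(2*t + 3*x)/2 and diffusion = f_x = 3*exp(2*t + 3*x). Substituting x = B_t:
  d(exp(3*B_t + 2*t)) = (13*exp(3*B_t + 2*t)/2) dt + (3*exp(3*B_t + 2*t)) dB_t.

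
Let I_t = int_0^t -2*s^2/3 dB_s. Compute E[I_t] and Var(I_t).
E[I_t] = 0; Var(I_t) = 4*t^5/45

The Itô integral of a deterministic integrand f(s) has mean 0 because each increment f(s) * (B_{s+ds} - B_s) has mean 0. By the Itô isometry:
  Var( int_0^t f(s) dB_s ) = E[ (int_0^t f(s) dB_s)^2 ] = int_0^t f(s)^2 ds.
Here f(s) = -2*s^2/3, so f(s)^2 = 4*s^4/9. Integrate:
  int_0^t (4*s^4/9) ds = 4*t^5/45.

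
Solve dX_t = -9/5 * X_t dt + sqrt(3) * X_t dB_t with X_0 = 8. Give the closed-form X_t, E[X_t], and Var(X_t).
X_t = 8 * exp((-33/10) t + (sqrt(3)) B_t); E[X_t] = 8*exp(-9*t/5); Var(X_t) = (64*exp(3*t) - 64)*exp(-18*t/5)

For GBM dX = mu X dt + sigma X dB with X_0 = x_0, apply Itô to Y = log X: dY = (mu - sigma^2/2) dt + sigma dB, so Y_t = log(x_0) + (mu - sigma^2/2) t + sigma B_t and hence X_t = x_0 * exp((mu - sigma^2/2) t + sigma B_t).
With mu = -9/5, sigma = sqrt(3), x_0 = 8, this gives:
  X_t = 8 * exp((-33/10) * t + (sqrt(3)) * B_t).
Since sigma*B_t ~ Normal(0, sigma^2 t), E[exp(sigma*B_t)] = exp(sigma^2 t / 2); so E[X_t] = x_0 * exp((mu - sigma^2/2) t) * exp(sigma^2 t / 2) = x_0 * exp(mu t) = 8*exp(-9*t/5).
Var(X_t) = E[X_t^2] - (E[X_t])^2 = x_0^2 * exp(2 mu t) * (exp(sigma^2 t) - 1) = (64*exp(3*t) - 64)*exp(-18*t/5).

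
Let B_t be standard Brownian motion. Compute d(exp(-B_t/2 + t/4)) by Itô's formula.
d(exp(-B_t/2 + t/4)) = (3*exp(-B_t/2 + t/4)/8) dt + (-exp(-B_t/2 + t/4)/2) dB_t

Itô's formula for f(t, x): d f(t, B_t) = (f_t + (1/2) f_xx) dt + f_x dB_t. Compute partials of f(t, x) = exp(t/4 - x/2):
  f_t(t,x)  = exp(t/4 - x/2)/4
  f_x(t,x)  = -exp(t/4 - x/2)/2
  f_xx(t,x) = exp(t/4 - x/2)/4
Assemble drift = f_t + (1/2) f_xx = 3*exp(t/4 - x/2)/8 and diffusion = f_x = -exp(t/4 - x/2)/2. Substituting x = B_t:
  d(exp(-B_t/2 + t/4)) = (3*exp(-B_t/2 + t/4)/8) dt + (-exp(-B_t/2 + t/4)/2) dB_t.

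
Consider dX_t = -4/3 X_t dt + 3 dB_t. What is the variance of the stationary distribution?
lim Var(X_t) = 27/8

The OU SDE dX = -theta X dt + sigma dB admits the integrating factor exp(theta t): d(exp(theta t) X_t) = sigma exp(theta t) dB_t. Integrating from 0 to t gives X_t = x_0 * exp(-theta t) + sigma * int_0^t exp(-theta (t-s)) dB_s for any initial x_0. The Itô integral has variance (by the Itô isometry) sigma^2 * int_0^t exp(-2 theta (t - s)) ds = sigma^2 * (1 - exp(-2 theta t)) / (2 theta), independent of x_0.
With theta = 4/3, sigma = 3:
  Var(X_t) = (3)^2 * (1 - exp(-2*4/3 t)) / (2 * 4/3) = 27/8 - 27*exp(-8*t/3)/8.
As t -> infinity, exp(-2*4/3 t) -> 0, so the stationary variance is sigma^2 / (2 theta) = 27/8.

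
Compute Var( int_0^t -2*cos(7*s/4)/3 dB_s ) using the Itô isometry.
Var = 2*t/9 + 4*sin(7*t/2)/63

The Itô integral of a deterministic integrand f(s) has mean 0 because each increment f(s) * (B_{s+ds} - B_s) has mean 0. By the Itô isometry:
  Var( int_0^t f(s) dB_s ) = E[ (int_0^t f(s) dB_s)^2 ] = int_0^t f(s)^2 ds.
Here f(s) = -2*cos(7*s/4)/3, so f(s)^2 = 4*cos(7*s/4)^2/9. Integrate:
  int_0^t (4*cos(7*s/4)^2/9) ds = 2*t/9 + 4*sin(7*t/2)/63.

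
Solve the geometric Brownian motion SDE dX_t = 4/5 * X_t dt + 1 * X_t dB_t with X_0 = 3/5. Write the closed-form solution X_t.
X_t = 3/5 * exp((3/10) * t + (1) * B_t)

For GBM dX = mu X dt + sigma X dB with X_0 = x_0, apply Itô to Y = log X: dY = (mu - sigma^2/2) dt + sigma dB, so Y_t = log(x_0) + (mu - sigma^2/2) t + sigma B_t and hence X_t = x_0 * exp((mu - sigma^2/2) t + sigma B_t).
With mu = 4/5, sigma = 1, x_0 = 3/5, this gives:
  X_t = 3/5 * exp((3/10) * t + (1) * B_t).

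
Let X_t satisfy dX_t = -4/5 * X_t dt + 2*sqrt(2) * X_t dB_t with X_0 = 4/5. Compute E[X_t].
E[X_t] = 4*exp(-4*t/5)/5

For GBM dX = mu X dt + sigma X dB with X_0 = x_0, apply Itô to Y = log X: dY = (mu - sigma^2/2) dt + sigma dB, so Y_t = log(x_0) + (mu - sigma^2/2) t + sigma B_t and hence X_t = x_0 * exp((mu - sigma^2/2) t + sigma B_t).
With mu = -4/5, sigma = 2*sqrt(2), x_0 = 4/5, this gives:
  X_t = 4/5 * exp((-24/5) * t + (2*sqrt(2)) * B_t).
Since sigma*B_t ~ Normal(0, sigma^2 t), E[exp(sigma*B_t)] = exp(sigma^2 t / 2); so E[X_t] = x_0 * exp((mu - sigma^2/2) t) * exp(sigma^2 t / 2) = x_0 * exp(mu t) = 4*exp(-4*t/5)/5.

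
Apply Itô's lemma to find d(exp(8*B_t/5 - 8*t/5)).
d(exp(8*B_t/5 - 8*t/5)) = (-8*exp(8*B_t/5 - 8*t/5)/25) dt + (8*exp(8*B_t/5 - 8*t/5)/5) dB_t

Itô's formula for f(t, x): d f(t, B_t) = (f_t + (1/2) f_xx) dt + f_x dB_t. Compute partials of f(t, x) = exp(-8*t/5 + 8*x/5):
  f_t(t,x)  = -8*exp(-8*t/5 + 8*x/5)/5
  f_x(t,x)  = 8*exp(-8*t/5 + 8*x/5)/5
  f_xx(t,x) = 64*exp(-8*t/5 + 8*x/5)/25
Assemble drift = f_t + (1/2) f_xx = -8*exp(-8*t/5 + 8*x/5)/25 and diffusion = f_x = 8*exp(-8*t/5 + 8*x/5)/5. Substituting x = B_t:
  d(exp(8*B_t/5 - 8*t/5)) = (-8*exp(8*B_t/5 - 8*t/5)/25) dt + (8*exp(8*B_t/5 - 8*t/5)/5) dB_t.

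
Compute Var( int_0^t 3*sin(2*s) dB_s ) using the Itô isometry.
Var = 9*t/2 - 9*sin(4*t)/8

The Itô integral of a deterministic integrand f(s) has mean 0 because each increment f(s) * (B_{s+ds} - B_s) has mean 0. By the Itô isometry:
  Var( int_0^t f(s) dB_s ) = E[ (int_0^t f(s) dB_s)^2 ] = int_0^t f(s)^2 ds.
Here f(s) = 3*sin(2*s), so f(s)^2 = 9*sin(2*s)^2. Integrate:
  int_0^t (9*sin(2*s)^2) ds = 9*t/2 - 9*sin(4*t)/8.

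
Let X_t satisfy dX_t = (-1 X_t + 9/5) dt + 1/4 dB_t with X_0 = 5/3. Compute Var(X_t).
Var(X_t) = 1/32 - exp(-2*t)/32

The variance V(t) = Var(X_t) satisfies V'(t) = 2 a V(t) + c^2 with V(0) = 0 (drift coefficient is linear in X, diffusion is constant). With a = -1, c = 1/4, the solution is
  V(t) = (c^2 / (2 a)) * (exp(2 a t) - 1)
       = ((1/4)^2 / (2*(-1))) * (exp((-2) t) - 1)
       = 1/32 - exp(-2*t)/32.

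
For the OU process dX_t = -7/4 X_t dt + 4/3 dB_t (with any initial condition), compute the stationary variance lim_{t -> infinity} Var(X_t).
lim Var(X_t) = 32/63

The OU SDE dX = -theta X dt + sigma dB admits the integrating factor exp(theta t): d(exp(theta t) X_t) = sigma exp(theta t) dB_t. Integrating from 0 to t gives X_t = x_0 * exp(-theta t) + sigma * int_0^t exp(-theta (t-s)) dB_s for any initial x_0. The Itô integral has variance (by the Itô isometry) sigma^2 * int_0^t exp(-2 theta (t - s)) ds = sigma^2 * (1 - exp(-2 theta t)) / (2 theta), independent of x_0.
With theta = 7/4, sigma = 4/3:
  Var(X_t) = (4/3)^2 * (1 - exp(-2*7/4 t)) / (2 * 7/4) = 32/63 - 32*exp(-7*t/2)/63.
As t -> infinity, exp(-2*7/4 t) -> 0, so the stationary variance is sigma^2 / (2 theta) = 32/63.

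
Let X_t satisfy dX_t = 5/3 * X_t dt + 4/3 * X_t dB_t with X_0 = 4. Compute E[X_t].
E[X_t] = 4*exp(5*t/3)

For GBM dX = mu X dt + sigma X dB with X_0 = x_0, apply Itô to Y = log X: dY = (mu - sigma^2/2) dt + sigma dB, so Y_t = log(x_0) + (mu - sigma^2/2) t + sigma B_t and hence X_t = x_0 * exp((mu - sigma^2/2) t + sigma B_t).
With mu = 5/3, sigma = 4/3, x_0 = 4, this gives:
  X_t = 4 * exp((7/9) * t + (4/3) * B_t).
Since sigma*B_t ~ Normal(0, sigma^2 t), E[exp(sigma*B_t)] = exp(sigma^2 t / 2); so E[X_t] = x_0 * exp((mu - sigma^2/2) t) * exp(sigma^2 t / 2) = x_0 * exp(mu t) = 4*exp(5*t/3).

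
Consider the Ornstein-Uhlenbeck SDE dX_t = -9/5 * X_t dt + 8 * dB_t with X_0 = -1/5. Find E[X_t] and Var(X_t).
E[X_t] = -exp(-9*t/5)/5; Var(X_t) = 160/9 - 160*exp(-18*t/5)/9

The OU SDE dX = -theta X dt + sigma dB admits the integrating factor exp(theta t): d(exp(theta t) X_t) = sigma exp(theta t) dB_t. Integrating from 0 to t:
  X_t = x_0 * exp(-theta t) + sigma * int_0^t exp(-theta (t-s)) dB_s.
The Itô integral has mean 0 and (by the Itô isometry) variance sigma^2 * int_0^t exp(-2 theta (t - s)) ds = sigma^2 * (1 - exp(-2 theta t)) / (2 theta).
With theta = 9/5, sigma = 8, x_0 = -1/5:
  E[X_t] = -1/5 * exp(-9/5 t) = -exp(-9*t/5)/5
  Var(X_t) = (8)^2 * (1 - exp(-2*9/5 t)) / (2 * 9/5) = 160/9 - 160*exp(-18*t/5)/9.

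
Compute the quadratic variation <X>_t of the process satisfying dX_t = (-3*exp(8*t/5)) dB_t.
<X>_t = 45*exp(16*t/5)/16 - 45/16

For an Itô process dX_t = a(t) dt + b(t) dB_t, the quadratic variation is <X>_t = int_0^t b(s)^2 ds (the drift term does not contribute). Here b(s) = -3*exp(8*s/5), so
  b(s)^2 = 9*exp(16*s/5).
Integrating from 0 to t:
  <X>_t = int_0^t (9*exp(16*s/5)) ds = 45*exp(16*t/5)/16 - 45/16.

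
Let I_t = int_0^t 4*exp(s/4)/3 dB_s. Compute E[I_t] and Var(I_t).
E[I_t] = 0; Var(I_t) = 32*exp(t/2)/9 - 32/9

The Itô integral of a deterministic integrand f(s) has mean 0 because each increment f(s) * (B_{s+ds} - B_s) has mean 0. By the Itô isometry:
  Var( int_0^t f(s) dB_s ) = E[ (int_0^t f(s) dB_s)^2 ] = int_0^t f(s)^2 ds.
Here f(s) = 4*exp(s/4)/3, so f(s)^2 = 16*exp(s/2)/9. Integrate:
  int_0^t (16*exp(s/2)/9) ds = 32*exp(t/2)/9 - 32/9.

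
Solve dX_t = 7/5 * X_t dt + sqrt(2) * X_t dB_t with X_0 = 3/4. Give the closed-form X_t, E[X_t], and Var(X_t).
X_t = 3/4 * exp((2/5) t + (sqrt(2)) B_t); E[X_t] = 3*exp(7*t/5)/4; Var(X_t) = 9*(exp(2*t) - 1)*exp(14*t/5)/16

For GBM dX = mu X dt + sigma X dB with X_0 = x_0, apply Itô to Y = log X: dY = (mu - sigma^2/2) dt + sigma dB, so Y_t = log(x_0) + (mu - sigma^2/2) t + sigma B_t and hence X_t = x_0 * exp((mu - sigma^2/2) t + sigma B_t).
With mu = 7/5, sigma = sqrt(2), x_0 = 3/4, this gives:
  X_t = 3/4 * exp((2/5) * t + (sqrt(2)) * B_t).
Since sigma*B_t ~ Normal(0, sigma^2 t), E[exp(sigma*B_t)] = exp(sigma^2 t / 2); so E[X_t] = x_0 * exp((mu - sigma^2/2) t) * exp(sigma^2 t / 2) = x_0 * exp(mu t) = 3*exp(7*t/5)/4.
Var(X_t) = E[X_t^2] - (E[X_t])^2 = x_0^2 * exp(2 mu t) * (exp(sigma^2 t) - 1) = 9*(exp(2*t) - 1)*exp(14*t/5)/16.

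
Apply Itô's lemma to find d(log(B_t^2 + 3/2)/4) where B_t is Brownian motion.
d(log(B_t^2 + 3/2)/4) = ((3/2 - B_t^2)/(2*B_t^2 + 3)^2) dt + (B_t/(2*B_t^2 + 3)) dB_t

Itô's formula for f(B_t) gives d f(B_t) = f'(B_t) dB_t + (1/2) f''(B_t) dt. Compute derivatives of f(x) = log(x^2 + 3/2)/4:
  f'(x)  = x/(2*x^2 + 3)
  f''(x) = (3 - 2*x^2)/(2*x^2 + 3)^2
Substitute x = B_t and multiply the f'' term by 1/2:
  drift     = (1/2) * ((3 - 2*x^2)/(2*x^2 + 3)^2) evaluated at B_t = (3/2 - B_t^2)/(2*B_t^2 + 3)^2
  diffusion = (x/(2*x^2 + 3)) evaluated at B_t = B_t/(2*B_t^2 + 3)
Therefore d(log(B_t^2 + 3/2)/4) = ((3/2 - B_t^2)/(2*B_t^2 + 3)^2) dt + (B_t/(2*B_t^2 + 3)) dB_t.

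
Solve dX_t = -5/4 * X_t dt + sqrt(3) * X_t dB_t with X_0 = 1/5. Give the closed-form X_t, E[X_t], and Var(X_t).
X_t = 1/5 * exp((-11/4) t + (sqrt(3)) B_t); E[X_t] = exp(-5*t/4)/5; Var(X_t) = (exp(3*t) - 1)*exp(-5*t/2)/25

For GBM dX = mu X dt + sigma X dB with X_0 = x_0, apply Itô to Y = log X: dY = (mu - sigma^2/2) dt + sigma dB, so Y_t = log(x_0) + (mu - sigma^2/2) t + sigma B_t and hence X_t = x_0 * exp((mu - sigma^2/2) t + sigma B_t).
With mu = -5/4, sigma = sqrt(3), x_0 = 1/5, this gives:
  X_t = 1/5 * exp((-11/4) * t + (sqrt(3)) * B_t).
Since sigma*B_t ~ Normal(0, sigma^2 t), E[exp(sigma*B_t)] = exp(sigma^2 t / 2); so E[X_t] = x_0 * exp((mu - sigma^2/2) t) * exp(sigma^2 t / 2) = x_0 * exp(mu t) = exp(-5*t/4)/5.
Var(X_t) = E[X_t^2] - (E[X_t])^2 = x_0^2 * exp(2 mu t) * (exp(sigma^2 t) - 1) = (exp(3*t) - 1)*exp(-5*t/2)/25.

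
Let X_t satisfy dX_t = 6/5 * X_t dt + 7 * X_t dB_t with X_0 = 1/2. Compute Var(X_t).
Var(X_t) = (exp(49*t) - 1)*exp(12*t/5)/4

For GBM dX = mu X dt + sigma X dB with X_0 = x_0, apply Itô to Y = log X: dY = (mu - sigma^2/2) dt + sigma dB, so Y_t = log(x_0) + (mu - sigma^2/2) t + sigma B_t and hence X_t = x_0 * exp((mu - sigma^2/2) t + sigma B_t).
With mu = 6/5, sigma = 7, x_0 = 1/2, this gives:
  X_t = 1/2 * exp((-233/10) * t + (7) * B_t).
Since sigma*B_t ~ Normal(0, sigma^2 t), E[exp(sigma*B_t)] = exp(sigma^2 t / 2); so E[X_t] = x_0 * exp((mu - sigma^2/2) t) * exp(sigma^2 t / 2) = x_0 * exp(mu t) = exp(6*t/5)/2.
Var(X_t) = E[X_t^2] - (E[X_t])^2 = x_0^2 * exp(2 mu t) * (exp(sigma^2 t) - 1) = (exp(49*t) - 1)*exp(12*t/5)/4.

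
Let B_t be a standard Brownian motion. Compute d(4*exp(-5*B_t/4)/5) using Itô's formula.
d(4*exp(-5*B_t/4)/5) = (5*exp(-5*B_t/4)/8) dt + (-exp(-5*B_t/4)) dB_t

Itô's formula for f(B_t) gives d f(B_t) = f'(B_t) dB_t + (1/2) f''(B_t) dt. Compute derivatives of f(x) = 4*exp(-5*x/4)/5:
  f'(x)  = -exp(-5*x/4)
  f''(x) = 5*exp(-5*x/4)/4
Substitute x = B_t and multiply the f'' term by 1/2:
  drift     = (1/2) * (5*exp(-5*x/4)/4) evaluated at B_t = 5*exp(-5*B_t/4)/8
  diffusion = (-exp(-5*x/4)) evaluated at B_t = -exp(-5*B_t/4)
Therefore d(4*exp(-5*B_t/4)/5) = (5*exp(-5*B_t/4)/8) dt + (-exp(-5*B_t/4)) dB_t.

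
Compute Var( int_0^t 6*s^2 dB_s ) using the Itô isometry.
Var = 36*t^5/5

The Itô integral of a deterministic integrand f(s) has mean 0 because each increment f(s) * (B_{s+ds} - B_s) has mean 0. By the Itô isometry:
  Var( int_0^t f(s) dB_s ) = E[ (int_0^t f(s) dB_s)^2 ] = int_0^t f(s)^2 ds.
Here f(s) = 6*s^2, so f(s)^2 = 36*s^4. Integrate:
  int_0^t (36*s^4) ds = 36*t^5/5.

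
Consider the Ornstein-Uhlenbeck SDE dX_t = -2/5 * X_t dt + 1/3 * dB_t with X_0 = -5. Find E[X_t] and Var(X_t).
E[X_t] = -5*exp(-2*t/5); Var(X_t) = 5/36 - 5*exp(-4*t/5)/36

The OU SDE dX = -theta X dt + sigma dB admits the integrating factor exp(theta t): d(exp(theta t) X_t) = sigma exp(theta t) dB_t. Integrating from 0 to t:
  X_t = x_0 * exp(-theta t) + sigma * int_0^t exp(-theta (t-s)) dB_s.
The Itô integral has mean 0 and (by the Itô isometry) variance sigma^2 * int_0^t exp(-2 theta (t - s)) ds = sigma^2 * (1 - exp(-2 theta t)) / (2 theta).
With theta = 2/5, sigma = 1/3, x_0 = -5:
  E[X_t] = -5 * exp(-2/5 t) = -5*exp(-2*t/5)
  Var(X_t) = (1/3)^2 * (1 - exp(-2*2/5 t)) / (2 * 2/5) = 5/36 - 5*exp(-4*t/5)/36.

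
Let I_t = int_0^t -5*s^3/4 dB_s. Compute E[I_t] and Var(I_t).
E[I_t] = 0; Var(I_t) = 25*t^7/112

The Itô integral of a deterministic integrand f(s) has mean 0 because each increment f(s) * (B_{s+ds} - B_s) has mean 0. By the Itô isometry:
  Var( int_0^t f(s) dB_s ) = E[ (int_0^t f(s) dB_s)^2 ] = int_0^t f(s)^2 ds.
Here f(s) = -5*s^3/4, so f(s)^2 = 25*s^6/16. Integrate:
  int_0^t (25*s^6/16) ds = 25*t^7/112.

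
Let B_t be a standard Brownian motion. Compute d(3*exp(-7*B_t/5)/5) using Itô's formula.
d(3*exp(-7*B_t/5)/5) = (147*exp(-7*B_t/5)/250) dt + (-21*exp(-7*B_t/5)/25) dB_t

Itô's formula for f(B_t) gives d f(B_t) = f'(B_t) dB_t + (1/2) f''(B_t) dt. Compute derivatives of f(x) = 3*exp(-7*x/5)/5:
  f'(x)  = -21*exp(-7*x/5)/25
  f''(x) = 147*exp(-7*x/5)/125
Substitute x = B_t and multiply the f'' term by 1/2:
  drift     = (1/2) * (147*exp(-7*x/5)/125) evaluated at B_t = 147*exp(-7*B_t/5)/250
  diffusion = (-21*exp(-7*x/5)/25) evaluated at B_t = -21*exp(-7*B_t/5)/25
Therefore d(3*exp(-7*B_t/5)/5) = (147*exp(-7*B_t/5)/250) dt + (-21*exp(-7*B_t/5)/25) dB_t.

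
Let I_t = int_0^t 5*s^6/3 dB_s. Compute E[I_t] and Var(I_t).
E[I_t] = 0; Var(I_t) = 25*t^13/117

The Itô integral of a deterministic integrand f(s) has mean 0 because each increment f(s) * (B_{s+ds} - B_s) has mean 0. By the Itô isometry:
  Var( int_0^t f(s) dB_s ) = E[ (int_0^t f(s) dB_s)^2 ] = int_0^t f(s)^2 ds.
Here f(s) = 5*s^6/3, so f(s)^2 = 25*s^12/9. Integrate:
  int_0^t (25*s^12/9) ds = 25*t^13/117.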